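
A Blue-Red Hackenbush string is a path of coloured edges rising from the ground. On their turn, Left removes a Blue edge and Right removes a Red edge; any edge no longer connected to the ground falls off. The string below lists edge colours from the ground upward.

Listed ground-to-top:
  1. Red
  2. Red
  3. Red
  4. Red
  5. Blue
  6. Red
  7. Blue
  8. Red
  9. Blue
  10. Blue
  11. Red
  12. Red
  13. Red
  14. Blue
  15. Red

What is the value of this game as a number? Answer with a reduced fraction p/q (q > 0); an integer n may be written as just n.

R: Left { · }, Right { 0 } — simplest -1
RR: Left { · }, Right { -1; 0 } — simplest -2
RRR: Left { · }, Right { -2; -1; 0 } — simplest -3
RRRR: Left { · }, Right { -3; -2; -1; 0 } — simplest -4
RRRRB: Left { -4 }, Right { -3; -2; -1; 0 } — simplest -7/2
RRRRBR: Left { -4 }, Right { -7/2; -3; -2; -1; 0 } — simplest -15/4
RRRRBRB: Left { -4; -15/4 }, Right { -7/2; -3; -2; -1; 0 } — simplest -29/8
RRRRBRBR: Left { -4; -15/4 }, Right { -29/8; -7/2; -3; -2; -1; 0 } — simplest -59/16
RRRRBRBRB: Left { -4; -15/4; -59/16 }, Right { -29/8; -7/2; -3; -2; -1; 0 } — simplest -117/32
RRRRBRBRBB: Left { -4; -15/4; -59/16; -117/32 }, Right { -29/8; -7/2; -3; -2; -1; 0 } — simplest -233/64
RRRRBRBRBBR: Left { -4; -15/4; -59/16; -117/32 }, Right { -233/64; -29/8; -7/2; -3; -2; -1; 0 } — simplest -467/128
RRRRBRBRBBRR: Left { -4; -15/4; -59/16; -117/32 }, Right { -467/128; -233/64; -29/8; -7/2; -3; -2; -1; 0 } — simplest -935/256
RRRRBRBRBBRRR: Left { -4; -15/4; -59/16; -117/32 }, Right { -935/256; -467/128; -233/64; -29/8; -7/2; -3; -2; -1; 0 } — simplest -1871/512
RRRRBRBRBBRRRB: Left { -4; -15/4; -59/16; -117/32; -1871/512 }, Right { -935/256; -467/128; -233/64; -29/8; -7/2; -3; -2; -1; 0 } — simplest -3741/1024
RRRRBRBRBBRRRBR: Left { -4; -15/4; -59/16; -117/32; -1871/512 }, Right { -3741/1024; -935/256; -467/128; -233/64; -29/8; -7/2; -3; -2; -1; 0 } — simplest -7483/2048

-7483/2048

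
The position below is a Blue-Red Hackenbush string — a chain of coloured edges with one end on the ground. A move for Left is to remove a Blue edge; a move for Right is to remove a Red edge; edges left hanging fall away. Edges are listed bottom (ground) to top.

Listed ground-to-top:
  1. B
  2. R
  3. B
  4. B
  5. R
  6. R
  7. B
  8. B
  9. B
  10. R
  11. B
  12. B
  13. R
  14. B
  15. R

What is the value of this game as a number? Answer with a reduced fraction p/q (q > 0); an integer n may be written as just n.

13237/16384

step 1: add B to get B; options L={ 0 } R={ · } ⇒ 1
step 2: add R to get BR; options L={ 0 } R={ 1 } ⇒ 1/2
step 3: add B to get BRB; options L={ 0 1/2 } R={ 1 } ⇒ 3/4
step 4: add B to get BRBB; options L={ 0 1/2 3/4 } R={ 1 } ⇒ 7/8
step 5: add R to get BRBBR; options L={ 0 1/2 3/4 } R={ 7/8 1 } ⇒ 13/16
step 6: add R to get BRBBRR; options L={ 0 1/2 3/4 } R={ 13/16 7/8 1 } ⇒ 25/32
step 7: add B to get BRBBRRB; options L={ 0 1/2 3/4 25/32 } R={ 13/16 7/8 1 } ⇒ 51/64
step 8: add B to get BRBBRRBB; options L={ 0 1/2 3/4 25/32 51/64 } R={ 13/16 7/8 1 } ⇒ 103/128
step 9: add B to get BRBBRRBBB; options L={ 0 1/2 3/4 25/32 51/64 103/128 } R={ 13/16 7/8 1 } ⇒ 207/256
step 10: add R to get BRBBRRBBBR; options L={ 0 1/2 3/4 25/32 51/64 103/128 } R={ 207/256 13/16 7/8 1 } ⇒ 413/512
step 11: add B to get BRBBRRBBBRB; options L={ 0 1/2 3/4 25/32 51/64 103/128 413/512 } R={ 207/256 13/16 7/8 1 } ⇒ 827/1024
step 12: add B to get BRBBRRBBBRBB; options L={ 0 1/2 3/4 25/32 51/64 103/128 413/512 827/1024 } R={ 207/256 13/16 7/8 1 } ⇒ 1655/2048
step 13: add R to get BRBBRRBBBRBBR; options L={ 0 1/2 3/4 25/32 51/64 103/128 413/512 827/1024 } R={ 1655/2048 207/256 13/16 7/8 1 } ⇒ 3309/4096
step 14: add B to get BRBBRRBBBRBBRB; options L={ 0 1/2 3/4 25/32 51/64 103/128 413/512 827/1024 3309/4096 } R={ 1655/2048 207/256 13/16 7/8 1 } ⇒ 6619/8192
step 15: add R to get BRBBRRBBBRBBRBR; options L={ 0 1/2 3/4 25/32 51/64 103/128 413/512 827/1024 3309/4096 } R={ 6619/8192 1655/2048 207/256 13/16 7/8 1 } ⇒ 13237/16384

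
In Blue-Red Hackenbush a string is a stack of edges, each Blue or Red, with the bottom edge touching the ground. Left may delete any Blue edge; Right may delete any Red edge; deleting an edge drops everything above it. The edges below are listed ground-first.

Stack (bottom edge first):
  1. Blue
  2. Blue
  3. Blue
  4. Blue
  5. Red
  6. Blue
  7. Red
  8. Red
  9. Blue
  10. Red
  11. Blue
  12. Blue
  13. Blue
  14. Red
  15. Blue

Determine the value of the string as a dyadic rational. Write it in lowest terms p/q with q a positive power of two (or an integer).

7355/2048

Build v(s[:k]) for k = 1..15, string s = Blue Blue Blue Blue Red Blue Red Red Blue Red Blue Blue Blue Red Blue.
step 1: add Blue to get B; options L={ 0 } R={ none } → 1
step 2: add Blue to get BB; options L={ 0 1 } R={ none } → 2
step 3: add Blue to get BBB; options L={ 0 1 2 } R={ none } → 3
step 4: add Blue to get BBBB; options L={ 0 1 2 3 } R={ none } → 4
step 5: add Red to get BBBBR; options L={ 0 1 2 3 } R={ 4 } → 7/2
step 6: add Blue to get BBBBRB; options L={ 0 1 2 3 7/2 } R={ 4 } → 15/4
step 7: add Red to get BBBBRBR; options L={ 0 1 2 3 7/2 } R={ 15/4 4 } → 29/8
step 8: add Red to get BBBBRBRR; options L={ 0 1 2 3 7/2 } R={ 29/8 15/4 4 } → 57/16
step 9: add Blue to get BBBBRBRRB; options L={ 0 1 2 3 7/2 57/16 } R={ 29/8 15/4 4 } → 115/32
step 10: add Red to get BBBBRBRRBR; options L={ 0 1 2 3 7/2 57/16 } R={ 115/32 29/8 15/4 4 } → 229/64
step 11: add Blue to get BBBBRBRRBRB; options L={ 0 1 2 3 7/2 57/16 229/64 } R={ 115/32 29/8 15/4 4 } → 459/128
step 12: add Blue to get BBBBRBRRBRBB; options L={ 0 1 2 3 7/2 57/16 229/64 459/128 } R={ 115/32 29/8 15/4 4 } → 919/256
step 13: add Blue to get BBBBRBRRBRBBB; options L={ 0 1 2 3 7/2 57/16 229/64 459/128 919/256 } R={ 115/32 29/8 15/4 4 } → 1839/512
step 14: add Red to get BBBBRBRRBRBBBR; options L={ 0 1 2 3 7/2 57/16 229/64 459/128 919/256 } R={ 1839/512 115/32 29/8 15/4 4 } → 3677/1024
step 15: add Blue to get BBBBRBRRBRBBBRB; options L={ 0 1 2 3 7/2 57/16 229/64 459/128 919/256 3677/1024 } R={ 1839/512 115/32 29/8 15/4 4 } → 7355/2048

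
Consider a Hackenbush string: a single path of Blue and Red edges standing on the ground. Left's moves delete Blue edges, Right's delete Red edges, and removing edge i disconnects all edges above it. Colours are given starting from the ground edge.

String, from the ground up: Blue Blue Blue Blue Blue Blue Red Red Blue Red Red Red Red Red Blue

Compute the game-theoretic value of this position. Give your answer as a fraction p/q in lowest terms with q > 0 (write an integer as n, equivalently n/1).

2691/512

Prefix values for Blue Blue Blue Blue Blue Blue Red Red Blue Red Red Red Red Red Blue via {L|R} + simplicity:
step 1: add Blue to get B; options L={ 0 } R={ none } = 1
step 2: add Blue to get BB; options L={ 0; 1 } R={ none } = 2
step 3: add Blue to get BBB; options L={ 0; 1; 2 } R={ none } = 3
step 4: add Blue to get BBBB; options L={ 0; 1; 2; 3 } R={ none } = 4
step 5: add Blue to get BBBBB; options L={ 0; 1; 2; 3; 4 } R={ none } = 5
step 6: add Blue to get BBBBBB; options L={ 0; 1; 2; 3; 4; 5 } R={ none } = 6
step 7: add Red to get BBBBBBR; options L={ 0; 1; 2; 3; 4; 5 } R={ 6 } = 11/2
step 8: add Red to get BBBBBBRR; options L={ 0; 1; 2; 3; 4; 5 } R={ 11/2; 6 } = 21/4
step 9: add Blue to get BBBBBBRRB; options L={ 0; 1; 2; 3; 4; 5; 21/4 } R={ 11/2; 6 } = 43/8
step 10: add Red to get BBBBBBRRBR; options L={ 0; 1; 2; 3; 4; 5; 21/4 } R={ 43/8; 11/2; 6 } = 85/16
step 11: add Red to get BBBBBBRRBRR; options L={ 0; 1; 2; 3; 4; 5; 21/4 } R={ 85/16; 43/8; 11/2; 6 } = 169/32
step 12: add Red to get BBBBBBRRBRRR; options L={ 0; 1; 2; 3; 4; 5; 21/4 } R={ 169/32; 85/16; 43/8; 11/2; 6 } = 337/64
step 13: add Red to get BBBBBBRRBRRRR; options L={ 0; 1; 2; 3; 4; 5; 21/4 } R={ 337/64; 169/32; 85/16; 43/8; 11/2; 6 } = 673/128
step 14: add Red to get BBBBBBRRBRRRRR; options L={ 0; 1; 2; 3; 4; 5; 21/4 } R={ 673/128; 337/64; 169/32; 85/16; 43/8; 11/2; 6 } = 1345/256
step 15: add Blue to get BBBBBBRRBRRRRRB; options L={ 0; 1; 2; 3; 4; 5; 21/4; 1345/256 } R={ 673/128; 337/64; 169/32; 85/16; 43/8; 11/2; 6 } = 2691/512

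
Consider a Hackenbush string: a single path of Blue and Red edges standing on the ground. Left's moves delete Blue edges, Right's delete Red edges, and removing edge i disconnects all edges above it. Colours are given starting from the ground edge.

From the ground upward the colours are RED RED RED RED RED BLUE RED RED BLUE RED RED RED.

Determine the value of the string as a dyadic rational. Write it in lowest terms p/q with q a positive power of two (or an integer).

-623/128

step 1: add RED to get R; options L={  } R={ 0 } = -1
step 2: add RED to get RR; options L={  } R={ -1, 0 } = -2
step 3: add RED to get RRR; options L={  } R={ -2, -1, 0 } = -3
step 4: add RED to get RRRR; options L={  } R={ -3, -2, -1, 0 } = -4
step 5: add RED to get RRRRR; options L={  } R={ -4, -3, -2, -1, 0 } = -5
step 6: add BLUE to get RRRRRB; options L={ -5 } R={ -4, -3, -2, -1, 0 } = -9/2
step 7: add RED to get RRRRRBR; options L={ -5 } R={ -9/2, -4, -3, -2, -1, 0 } = -19/4
step 8: add RED to get RRRRRBRR; options L={ -5 } R={ -19/4, -9/2, -4, -3, -2, -1, 0 } = -39/8
step 9: add BLUE to get RRRRRBRRB; options L={ -5, -39/8 } R={ -19/4, -9/2, -4, -3, -2, -1, 0 } = -77/16
step 10: add RED to get RRRRRBRRBR; options L={ -5, -39/8 } R={ -77/16, -19/4, -9/2, -4, -3, -2, -1, 0 } = -155/32
step 11: add RED to get RRRRRBRRBRR; options L={ -5, -39/8 } R={ -155/32, -77/16, -19/4, -9/2, -4, -3, -2, -1, 0 } = -311/64
step 12: add RED to get RRRRRBRRBRRR; options L={ -5, -39/8 } R={ -311/64, -155/32, -77/16, -19/4, -9/2, -4, -3, -2, -1, 0 } = -623/128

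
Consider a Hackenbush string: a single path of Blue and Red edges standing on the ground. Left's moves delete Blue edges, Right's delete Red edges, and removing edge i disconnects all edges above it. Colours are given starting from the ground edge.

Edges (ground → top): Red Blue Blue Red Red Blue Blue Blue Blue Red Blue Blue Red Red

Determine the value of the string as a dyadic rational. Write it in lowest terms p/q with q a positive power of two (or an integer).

-3111/8192

Build G(s[:k]) for k = 1..14, string s = Red Blue Blue Red Red Blue Blue Blue Blue Red Blue Blue Red Red.
1 of 14 · R · max L −∞ · min R 0 = -1
2 of 14 · RB · max L -1 · min R 0 = -1/2
3 of 14 · RBB · max L -1/2 · min R 0 = -1/4
4 of 14 · RBBR · max L -1/2 · min R -1/4 = -3/8
5 of 14 · RBBRR · max L -1/2 · min R -3/8 = -7/16
6 of 14 · RBBRRB · max L -7/16 · min R -3/8 = -13/32
7 of 14 · RBBRRBB · max L -13/32 · min R -3/8 = -25/64
8 of 14 · RBBRRBBB · max L -25/64 · min R -3/8 = -49/128
9 of 14 · RBBRRBBBB · max L -49/128 · min R -3/8 = -97/256
10 of 14 · RBBRRBBBBR · max L -49/128 · min R -97/256 = -195/512
11 of 14 · RBBRRBBBBRB · max L -195/512 · min R -97/256 = -389/1024
12 of 14 · RBBRRBBBBRBB · max L -389/1024 · min R -97/256 = -777/2048
13 of 14 · RBBRRBBBBRBBR · max L -389/1024 · min R -777/2048 = -1555/4096
14 of 14 · RBBRRBBBBRBBRR · max L -389/1024 · min R -1555/4096 = -3111/8192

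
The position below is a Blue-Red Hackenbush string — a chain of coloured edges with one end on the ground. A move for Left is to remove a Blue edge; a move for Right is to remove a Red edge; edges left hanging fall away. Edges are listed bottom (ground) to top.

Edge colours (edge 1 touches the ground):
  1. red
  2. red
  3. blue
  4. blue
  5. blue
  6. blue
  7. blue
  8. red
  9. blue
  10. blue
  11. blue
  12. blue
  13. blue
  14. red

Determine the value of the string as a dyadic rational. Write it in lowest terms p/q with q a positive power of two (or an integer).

1 of 14 · r · max L −∞ · min R 0 => -1
2 of 14 · rr · max L −∞ · min R -1 => -2
3 of 14 · rrb · max L -2 · min R -1 => -3/2
4 of 14 · rrbb · max L -3/2 · min R -1 => -5/4
5 of 14 · rrbbb · max L -5/4 · min R -1 => -9/8
6 of 14 · rrbbbb · max L -9/8 · min R -1 => -17/16
7 of 14 · rrbbbbb · max L -17/16 · min R -1 => -33/32
8 of 14 · rrbbbbbr · max L -17/16 · min R -33/32 => -67/64
9 of 14 · rrbbbbbrb · max L -67/64 · min R -33/32 => -133/128
10 of 14 · rrbbbbbrbb · max L -133/128 · min R -33/32 => -265/256
11 of 14 · rrbbbbbrbbb · max L -265/256 · min R -33/32 => -529/512
12 of 14 · rrbbbbbrbbbb · max L -529/512 · min R -33/32 => -1057/1024
13 of 14 · rrbbbbbrbbbbb · max L -1057/1024 · min R -33/32 => -2113/2048
14 of 14 · rrbbbbbrbbbbbr · max L -1057/1024 · min R -2113/2048 => -4227/4096

-4227/4096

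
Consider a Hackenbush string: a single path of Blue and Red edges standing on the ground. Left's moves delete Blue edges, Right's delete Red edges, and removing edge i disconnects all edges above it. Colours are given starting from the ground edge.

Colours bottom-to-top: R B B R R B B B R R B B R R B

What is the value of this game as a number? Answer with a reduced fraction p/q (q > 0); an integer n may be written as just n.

Build G(s[:k]) for k = 1..15, string s = R B B R R B B B R R B B R R B.
edge 1 of 15 (R): { — | 0 } → -1
edge 2 of 15 (B): { -1 | 0 } → -1/2
edge 3 of 15 (B): { -1; -1/2 | 0 } → -1/4
edge 4 of 15 (R): { -1; -1/2 | -1/4; 0 } → -3/8
edge 5 of 15 (R): { -1; -1/2 | -3/8; -1/4; 0 } → -7/16
edge 6 of 15 (B): { -1; -1/2; -7/16 | -3/8; -1/4; 0 } → -13/32
edge 7 of 15 (B): { -1; -1/2; -7/16; -13/32 | -3/8; -1/4; 0 } → -25/64
edge 8 of 15 (B): { -1; -1/2; -7/16; -13/32; -25/64 | -3/8; -1/4; 0 } → -49/128
edge 9 of 15 (R): { -1; -1/2; -7/16; -13/32; -25/64 | -49/128; -3/8; -1/4; 0 } → -99/256
edge 10 of 15 (R): { -1; -1/2; -7/16; -13/32; -25/64 | -99/256; -49/128; -3/8; -1/4; 0 } → -199/512
edge 11 of 15 (B): { -1; -1/2; -7/16; -13/32; -25/64; -199/512 | -99/256; -49/128; -3/8; -1/4; 0 } → -397/1024
edge 12 of 15 (B): { -1; -1/2; -7/16; -13/32; -25/64; -199/512; -397/1024 | -99/256; -49/128; -3/8; -1/4; 0 } → -793/2048
edge 13 of 15 (R): { -1; -1/2; -7/16; -13/32; -25/64; -199/512; -397/1024 | -793/2048; -99/256; -49/128; -3/8; -1/4; 0 } → -1587/4096
edge 14 of 15 (R): { -1; -1/2; -7/16; -13/32; -25/64; -199/512; -397/1024 | -1587/4096; -793/2048; -99/256; -49/128; -3/8; -1/4; 0 } → -3175/8192
edge 15 of 15 (B): { -1; -1/2; -7/16; -13/32; -25/64; -199/512; -397/1024; -3175/8192 | -1587/4096; -793/2048; -99/256; -49/128; -3/8; -1/4; 0 } → -6349/16384

-6349/16384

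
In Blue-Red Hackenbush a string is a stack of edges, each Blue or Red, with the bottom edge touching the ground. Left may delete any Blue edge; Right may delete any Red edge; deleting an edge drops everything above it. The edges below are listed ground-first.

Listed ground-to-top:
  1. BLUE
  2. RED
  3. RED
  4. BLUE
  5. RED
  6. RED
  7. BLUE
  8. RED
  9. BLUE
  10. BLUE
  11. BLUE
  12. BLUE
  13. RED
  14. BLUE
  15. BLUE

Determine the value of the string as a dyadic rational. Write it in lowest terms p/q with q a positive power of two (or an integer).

4855/16384

B: Left { 0 }, Right {  } = simplest 1
BR: Left { 0 }, Right { 1 } = simplest 1/2
BRR: Left { 0 }, Right { 1/2, 1 } = simplest 1/4
BRRB: Left { 0, 1/4 }, Right { 1/2, 1 } = simplest 3/8
BRRBR: Left { 0, 1/4 }, Right { 3/8, 1/2, 1 } = simplest 5/16
BRRBRR: Left { 0, 1/4 }, Right { 5/16, 3/8, 1/2, 1 } = simplest 9/32
BRRBRRB: Left { 0, 1/4, 9/32 }, Right { 5/16, 3/8, 1/2, 1 } = simplest 19/64
BRRBRRBR: Left { 0, 1/4, 9/32 }, Right { 19/64, 5/16, 3/8, 1/2, 1 } = simplest 37/128
BRRBRRBRB: Left { 0, 1/4, 9/32, 37/128 }, Right { 19/64, 5/16, 3/8, 1/2, 1 } = simplest 75/256
BRRBRRBRBB: Left { 0, 1/4, 9/32, 37/128, 75/256 }, Right { 19/64, 5/16, 3/8, 1/2, 1 } = simplest 151/512
BRRBRRBRBBB: Left { 0, 1/4, 9/32, 37/128, 75/256, 151/512 }, Right { 19/64, 5/16, 3/8, 1/2, 1 } = simplest 303/1024
BRRBRRBRBBBB: Left { 0, 1/4, 9/32, 37/128, 75/256, 151/512, 303/1024 }, Right { 19/64, 5/16, 3/8, 1/2, 1 } = simplest 607/2048
BRRBRRBRBBBBR: Left { 0, 1/4, 9/32, 37/128, 75/256, 151/512, 303/1024 }, Right { 607/2048, 19/64, 5/16, 3/8, 1/2, 1 } = simplest 1213/4096
BRRBRRBRBBBBRB: Left { 0, 1/4, 9/32, 37/128, 75/256, 151/512, 303/1024, 1213/4096 }, Right { 607/2048, 19/64, 5/16, 3/8, 1/2, 1 } = simplest 2427/8192
BRRBRRBRBBBBRBB: Left { 0, 1/4, 9/32, 37/128, 75/256, 151/512, 303/1024, 1213/4096, 2427/8192 }, Right { 607/2048, 19/64, 5/16, 3/8, 1/2, 1 } = simplest 4855/16384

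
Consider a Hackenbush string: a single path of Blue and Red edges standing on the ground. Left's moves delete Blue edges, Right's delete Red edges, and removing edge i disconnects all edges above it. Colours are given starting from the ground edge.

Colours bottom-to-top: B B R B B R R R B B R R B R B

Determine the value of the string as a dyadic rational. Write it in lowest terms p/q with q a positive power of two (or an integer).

v_1 [B]  L=[0]  R=[none]  -> 1
v_2 [BB]  L=[0,1]  R=[none]  -> 2
v_3 [BBR]  L=[0,1]  R=[2]  -> 3/2
v_4 [BBRB]  L=[0,1,3/2]  R=[2]  -> 7/4
v_5 [BBRBB]  L=[0,1,3/2,7/4]  R=[2]  -> 15/8
v_6 [BBRBBR]  L=[0,1,3/2,7/4]  R=[15/8,2]  -> 29/16
v_7 [BBRBBRR]  L=[0,1,3/2,7/4]  R=[29/16,15/8,2]  -> 57/32
v_8 [BBRBBRRR]  L=[0,1,3/2,7/4]  R=[57/32,29/16,15/8,2]  -> 113/64
v_9 [BBRBBRRRB]  L=[0,1,3/2,7/4,113/64]  R=[57/32,29/16,15/8,2]  -> 227/128
v_10 [BBRBBRRRBB]  L=[0,1,3/2,7/4,113/64,227/128]  R=[57/32,29/16,15/8,2]  -> 455/256
v_11 [BBRBBRRRBBR]  L=[0,1,3/2,7/4,113/64,227/128]  R=[455/256,57/32,29/16,15/8,2]  -> 909/512
v_12 [BBRBBRRRBBRR]  L=[0,1,3/2,7/4,113/64,227/128]  R=[909/512,455/256,57/32,29/16,15/8,2]  -> 1817/1024
v_13 [BBRBBRRRBBRRB]  L=[0,1,3/2,7/4,113/64,227/128,1817/1024]  R=[909/512,455/256,57/32,29/16,15/8,2]  -> 3635/2048
v_14 [BBRBBRRRBBRRBR]  L=[0,1,3/2,7/4,113/64,227/128,1817/1024]  R=[3635/2048,909/512,455/256,57/32,29/16,15/8,2]  -> 7269/4096
v_15 [BBRBBRRRBBRRBRB]  L=[0,1,3/2,7/4,113/64,227/128,1817/1024,7269/4096]  R=[3635/2048,909/512,455/256,57/32,29/16,15/8,2]  -> 14539/8192

14539/8192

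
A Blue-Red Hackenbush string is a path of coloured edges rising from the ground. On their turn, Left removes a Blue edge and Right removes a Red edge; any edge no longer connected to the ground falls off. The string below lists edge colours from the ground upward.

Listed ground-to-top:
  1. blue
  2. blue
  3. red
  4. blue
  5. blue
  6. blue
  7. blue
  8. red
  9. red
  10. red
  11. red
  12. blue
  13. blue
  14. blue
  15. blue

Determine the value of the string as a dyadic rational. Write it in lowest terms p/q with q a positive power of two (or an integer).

Prefix values for blue blue red blue blue blue blue red red red red blue blue blue blue via {L|R} + simplicity:
b: Left { 0 }, Right { (no moves) } so simplest 1
bb: Left { 0; 1 }, Right { (no moves) } so simplest 2
bbr: Left { 0; 1 }, Right { 2 } so simplest 3/2
bbrb: Left { 0; 1; 3/2 }, Right { 2 } so simplest 7/4
bbrbb: Left { 0; 1; 3/2; 7/4 }, Right { 2 } so simplest 15/8
bbrbbb: Left { 0; 1; 3/2; 7/4; 15/8 }, Right { 2 } so simplest 31/16
bbrbbbb: Left { 0; 1; 3/2; 7/4; 15/8; 31/16 }, Right { 2 } so simplest 63/32
bbrbbbbr: Left { 0; 1; 3/2; 7/4; 15/8; 31/16 }, Right { 63/32; 2 } so simplest 125/64
bbrbbbbrr: Left { 0; 1; 3/2; 7/4; 15/8; 31/16 }, Right { 125/64; 63/32; 2 } so simplest 249/128
bbrbbbbrrr: Left { 0; 1; 3/2; 7/4; 15/8; 31/16 }, Right { 249/128; 125/64; 63/32; 2 } so simplest 497/256
bbrbbbbrrrr: Left { 0; 1; 3/2; 7/4; 15/8; 31/16 }, Right { 497/256; 249/128; 125/64; 63/32; 2 } so simplest 993/512
bbrbbbbrrrrb: Left { 0; 1; 3/2; 7/4; 15/8; 31/16; 993/512 }, Right { 497/256; 249/128; 125/64; 63/32; 2 } so simplest 1987/1024
bbrbbbbrrrrbb: Left { 0; 1; 3/2; 7/4; 15/8; 31/16; 993/512; 1987/1024 }, Right { 497/256; 249/128; 125/64; 63/32; 2 } so simplest 3975/2048
bbrbbbbrrrrbbb: Left { 0; 1; 3/2; 7/4; 15/8; 31/16; 993/512; 1987/1024; 3975/2048 }, Right { 497/256; 249/128; 125/64; 63/32; 2 } so simplest 7951/4096
bbrbbbbrrrrbbbb: Left { 0; 1; 3/2; 7/4; 15/8; 31/16; 993/512; 1987/1024; 3975/2048; 7951/4096 }, Right { 497/256; 249/128; 125/64; 63/32; 2 } so simplest 15903/8192

15903/8192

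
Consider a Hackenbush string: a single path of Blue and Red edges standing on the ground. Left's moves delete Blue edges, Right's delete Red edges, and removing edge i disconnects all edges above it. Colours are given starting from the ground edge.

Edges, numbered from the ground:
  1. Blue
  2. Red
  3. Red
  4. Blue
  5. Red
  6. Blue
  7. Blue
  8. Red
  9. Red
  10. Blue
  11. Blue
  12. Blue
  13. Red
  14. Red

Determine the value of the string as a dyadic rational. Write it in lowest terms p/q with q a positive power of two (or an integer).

step 1: add Blue to get B; options L={ 0 } R={ ∅ } gives 1
step 2: add Red to get BR; options L={ 0 } R={ 1 } gives 1/2
step 3: add Red to get BRR; options L={ 0 } R={ 1/2; 1 } gives 1/4
step 4: add Blue to get BRRB; options L={ 0; 1/4 } R={ 1/2; 1 } gives 3/8
step 5: add Red to get BRRBR; options L={ 0; 1/4 } R={ 3/8; 1/2; 1 } gives 5/16
step 6: add Blue to get BRRBRB; options L={ 0; 1/4; 5/16 } R={ 3/8; 1/2; 1 } gives 11/32
step 7: add Blue to get BRRBRBB; options L={ 0; 1/4; 5/16; 11/32 } R={ 3/8; 1/2; 1 } gives 23/64
step 8: add Red to get BRRBRBBR; options L={ 0; 1/4; 5/16; 11/32 } R={ 23/64; 3/8; 1/2; 1 } gives 45/128
step 9: add Red to get BRRBRBBRR; options L={ 0; 1/4; 5/16; 11/32 } R={ 45/128; 23/64; 3/8; 1/2; 1 } gives 89/256
step 10: add Blue to get BRRBRBBRRB; options L={ 0; 1/4; 5/16; 11/32; 89/256 } R={ 45/128; 23/64; 3/8; 1/2; 1 } gives 179/512
step 11: add Blue to get BRRBRBBRRBB; options L={ 0; 1/4; 5/16; 11/32; 89/256; 179/512 } R={ 45/128; 23/64; 3/8; 1/2; 1 } gives 359/1024
step 12: add Blue to get BRRBRBBRRBBB; options L={ 0; 1/4; 5/16; 11/32; 89/256; 179/512; 359/1024 } R={ 45/128; 23/64; 3/8; 1/2; 1 } gives 719/2048
step 13: add Red to get BRRBRBBRRBBBR; options L={ 0; 1/4; 5/16; 11/32; 89/256; 179/512; 359/1024 } R={ 719/2048; 45/128; 23/64; 3/8; 1/2; 1 } gives 1437/4096
step 14: add Red to get BRRBRBBRRBBBRR; options L={ 0; 1/4; 5/16; 11/32; 89/256; 179/512; 359/1024 } R={ 1437/4096; 719/2048; 45/128; 23/64; 3/8; 1/2; 1 } gives 2873/8192

2873/8192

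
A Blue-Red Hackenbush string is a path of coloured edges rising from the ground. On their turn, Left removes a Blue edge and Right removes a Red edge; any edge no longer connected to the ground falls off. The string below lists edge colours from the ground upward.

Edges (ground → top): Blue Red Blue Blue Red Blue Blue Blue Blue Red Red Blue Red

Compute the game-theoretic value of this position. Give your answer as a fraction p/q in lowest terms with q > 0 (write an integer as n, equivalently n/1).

value_1 [B]  L=[0]  R=[—]  = 1
value_2 [BR]  L=[0]  R=[1]  = 1/2
value_3 [BRB]  L=[0, 1/2]  R=[1]  = 3/4
value_4 [BRBB]  L=[0, 1/2, 3/4]  R=[1]  = 7/8
value_5 [BRBBR]  L=[0, 1/2, 3/4]  R=[7/8, 1]  = 13/16
value_6 [BRBBRB]  L=[0, 1/2, 3/4, 13/16]  R=[7/8, 1]  = 27/32
value_7 [BRBBRBB]  L=[0, 1/2, 3/4, 13/16, 27/32]  R=[7/8, 1]  = 55/64
value_8 [BRBBRBBB]  L=[0, 1/2, 3/4, 13/16, 27/32, 55/64]  R=[7/8, 1]  = 111/128
value_9 [BRBBRBBBB]  L=[0, 1/2, 3/4, 13/16, 27/32, 55/64, 111/128]  R=[7/8, 1]  = 223/256
value_10 [BRBBRBBBBR]  L=[0, 1/2, 3/4, 13/16, 27/32, 55/64, 111/128]  R=[223/256, 7/8, 1]  = 445/512
value_11 [BRBBRBBBBRR]  L=[0, 1/2, 3/4, 13/16, 27/32, 55/64, 111/128]  R=[445/512, 223/256, 7/8, 1]  = 889/1024
value_12 [BRBBRBBBBRRB]  L=[0, 1/2, 3/4, 13/16, 27/32, 55/64, 111/128, 889/1024]  R=[445/512, 223/256, 7/8, 1]  = 1779/2048
value_13 [BRBBRBBBBRRBR]  L=[0, 1/2, 3/4, 13/16, 27/32, 55/64, 111/128, 889/1024]  R=[1779/2048, 445/512, 223/256, 7/8, 1]  = 3557/4096

3557/4096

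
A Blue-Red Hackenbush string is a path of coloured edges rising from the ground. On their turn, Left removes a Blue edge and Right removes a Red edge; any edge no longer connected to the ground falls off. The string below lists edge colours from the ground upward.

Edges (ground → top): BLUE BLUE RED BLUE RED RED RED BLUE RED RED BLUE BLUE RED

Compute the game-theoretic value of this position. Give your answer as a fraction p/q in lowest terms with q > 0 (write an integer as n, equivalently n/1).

3149/2048

1 of 13 · B · max L 0 · min R +∞ so 1
2 of 13 · BB · max L 1 · min R +∞ so 2
3 of 13 · BBR · max L 1 · min R 2 so 3/2
4 of 13 · BBRB · max L 3/2 · min R 2 so 7/4
5 of 13 · BBRBR · max L 3/2 · min R 7/4 so 13/8
6 of 13 · BBRBRR · max L 3/2 · min R 13/8 so 25/16
7 of 13 · BBRBRRR · max L 3/2 · min R 25/16 so 49/32
8 of 13 · BBRBRRRB · max L 49/32 · min R 25/16 so 99/64
9 of 13 · BBRBRRRBR · max L 49/32 · min R 99/64 so 197/128
10 of 13 · BBRBRRRBRR · max L 49/32 · min R 197/128 so 393/256
11 of 13 · BBRBRRRBRRB · max L 393/256 · min R 197/128 so 787/512
12 of 13 · BBRBRRRBRRBB · max L 787/512 · min R 197/128 so 1575/1024
13 of 13 · BBRBRRRBRRBBR · max L 787/512 · min R 1575/1024 so 3149/2048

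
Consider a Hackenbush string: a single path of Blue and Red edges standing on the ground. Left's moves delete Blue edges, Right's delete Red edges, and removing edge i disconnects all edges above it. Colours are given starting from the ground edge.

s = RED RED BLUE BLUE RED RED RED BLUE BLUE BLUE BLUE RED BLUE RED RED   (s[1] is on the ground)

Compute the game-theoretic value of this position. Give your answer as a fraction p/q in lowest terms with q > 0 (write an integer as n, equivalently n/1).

Recurse on prefixes of the 15-edge string RED RED BLUE BLUE RED RED RED BLUE BLUE BLUE BLUE RED BLUE RED RED:
G(R) = { · | 0 } => -1
G(RR) = { · | -1, 0 } => -2
G(RRB) = { -2 | -1, 0 } => -3/2
G(RRBB) = { -2, -3/2 | -1, 0 } => -5/4
G(RRBBR) = { -2, -3/2 | -5/4, -1, 0 } => -11/8
G(RRBBRR) = { -2, -3/2 | -11/8, -5/4, -1, 0 } => -23/16
G(RRBBRRR) = { -2, -3/2 | -23/16, -11/8, -5/4, -1, 0 } => -47/32
G(RRBBRRRB) = { -2, -3/2, -47/32 | -23/16, -11/8, -5/4, -1, 0 } => -93/64
G(RRBBRRRBB) = { -2, -3/2, -47/32, -93/64 | -23/16, -11/8, -5/4, -1, 0 } => -185/128
G(RRBBRRRBBB) = { -2, -3/2, -47/32, -93/64, -185/128 | -23/16, -11/8, -5/4, -1, 0 } => -369/256
G(RRBBRRRBBBB) = { -2, -3/2, -47/32, -93/64, -185/128, -369/256 | -23/16, -11/8, -5/4, -1, 0 } => -737/512
G(RRBBRRRBBBBR) = { -2, -3/2, -47/32, -93/64, -185/128, -369/256 | -737/512, -23/16, -11/8, -5/4, -1, 0 } => -1475/1024
G(RRBBRRRBBBBRB) = { -2, -3/2, -47/32, -93/64, -185/128, -369/256, -1475/1024 | -737/512, -23/16, -11/8, -5/4, -1, 0 } => -2949/2048
G(RRBBRRRBBBBRBR) = { -2, -3/2, -47/32, -93/64, -185/128, -369/256, -1475/1024 | -2949/2048, -737/512, -23/16, -11/8, -5/4, -1, 0 } => -5899/4096
G(RRBBRRRBBBBRBRR) = { -2, -3/2, -47/32, -93/64, -185/128, -369/256, -1475/1024 | -5899/4096, -2949/2048, -737/512, -23/16, -11/8, -5/4, -1, 0 } => -11799/8192

-11799/8192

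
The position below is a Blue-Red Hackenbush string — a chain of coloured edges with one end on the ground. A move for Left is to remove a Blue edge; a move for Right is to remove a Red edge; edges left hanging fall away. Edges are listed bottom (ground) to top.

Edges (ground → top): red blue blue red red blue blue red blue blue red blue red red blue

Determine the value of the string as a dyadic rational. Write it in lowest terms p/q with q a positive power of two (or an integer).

-6445/16384

r: Left {  }, Right { 0 } → simplest -1
rb: Left { -1 }, Right { 0 } → simplest -1/2
rbb: Left { -1,-1/2 }, Right { 0 } → simplest -1/4
rbbr: Left { -1,-1/2 }, Right { -1/4,0 } → simplest -3/8
rbbrr: Left { -1,-1/2 }, Right { -3/8,-1/4,0 } → simplest -7/16
rbbrrb: Left { -1,-1/2,-7/16 }, Right { -3/8,-1/4,0 } → simplest -13/32
rbbrrbb: Left { -1,-1/2,-7/16,-13/32 }, Right { -3/8,-1/4,0 } → simplest -25/64
rbbrrbbr: Left { -1,-1/2,-7/16,-13/32 }, Right { -25/64,-3/8,-1/4,0 } → simplest -51/128
rbbrrbbrb: Left { -1,-1/2,-7/16,-13/32,-51/128 }, Right { -25/64,-3/8,-1/4,0 } → simplest -101/256
rbbrrbbrbb: Left { -1,-1/2,-7/16,-13/32,-51/128,-101/256 }, Right { -25/64,-3/8,-1/4,0 } → simplest -201/512
rbbrrbbrbbr: Left { -1,-1/2,-7/16,-13/32,-51/128,-101/256 }, Right { -201/512,-25/64,-3/8,-1/4,0 } → simplest -403/1024
rbbrrbbrbbrb: Left { -1,-1/2,-7/16,-13/32,-51/128,-101/256,-403/1024 }, Right { -201/512,-25/64,-3/8,-1/4,0 } → simplest -805/2048
rbbrrbbrbbrbr: Left { -1,-1/2,-7/16,-13/32,-51/128,-101/256,-403/1024 }, Right { -805/2048,-201/512,-25/64,-3/8,-1/4,0 } → simplest -1611/4096
rbbrrbbrbbrbrr: Left { -1,-1/2,-7/16,-13/32,-51/128,-101/256,-403/1024 }, Right { -1611/4096,-805/2048,-201/512,-25/64,-3/8,-1/4,0 } → simplest -3223/8192
rbbrrbbrbbrbrrb: Left { -1,-1/2,-7/16,-13/32,-51/128,-101/256,-403/1024,-3223/8192 }, Right { -1611/4096,-805/2048,-201/512,-25/64,-3/8,-1/4,0 } → simplest -6445/16384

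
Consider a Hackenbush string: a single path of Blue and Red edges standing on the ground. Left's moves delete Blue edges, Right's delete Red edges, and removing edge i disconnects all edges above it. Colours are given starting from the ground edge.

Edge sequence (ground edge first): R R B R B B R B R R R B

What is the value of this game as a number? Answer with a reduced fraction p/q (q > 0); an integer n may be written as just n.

Prefix values for R R B R B B R B R R R B via {L|R} + simplicity:
R: Left { none }, Right { 0 } = simplest -1
RR: Left { none }, Right { -1; 0 } = simplest -2
RRB: Left { -2 }, Right { -1; 0 } = simplest -3/2
RRBR: Left { -2 }, Right { -3/2; -1; 0 } = simplest -7/4
RRBRB: Left { -2; -7/4 }, Right { -3/2; -1; 0 } = simplest -13/8
RRBRBB: Left { -2; -7/4; -13/8 }, Right { -3/2; -1; 0 } = simplest -25/16
RRBRBBR: Left { -2; -7/4; -13/8 }, Right { -25/16; -3/2; -1; 0 } = simplest -51/32
RRBRBBRB: Left { -2; -7/4; -13/8; -51/32 }, Right { -25/16; -3/2; -1; 0 } = simplest -101/64
RRBRBBRBR: Left { -2; -7/4; -13/8; -51/32 }, Right { -101/64; -25/16; -3/2; -1; 0 } = simplest -203/128
RRBRBBRBRR: Left { -2; -7/4; -13/8; -51/32 }, Right { -203/128; -101/64; -25/16; -3/2; -1; 0 } = simplest -407/256
RRBRBBRBRRR: Left { -2; -7/4; -13/8; -51/32 }, Right { -407/256; -203/128; -101/64; -25/16; -3/2; -1; 0 } = simplest -815/512
RRBRBBRBRRRB: Left { -2; -7/4; -13/8; -51/32; -815/512 }, Right { -407/256; -203/128; -101/64; -25/16; -3/2; -1; 0 } = simplest -1629/1024

-1629/1024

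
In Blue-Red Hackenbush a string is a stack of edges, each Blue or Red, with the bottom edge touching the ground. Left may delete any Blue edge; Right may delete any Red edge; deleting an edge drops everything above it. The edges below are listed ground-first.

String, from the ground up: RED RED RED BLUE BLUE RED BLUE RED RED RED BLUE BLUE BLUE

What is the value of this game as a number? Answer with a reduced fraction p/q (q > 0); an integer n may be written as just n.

R: Left {  }, Right { 0 } gives simplest -1
RR: Left {  }, Right { -1 0 } gives simplest -2
RRR: Left {  }, Right { -2 -1 0 } gives simplest -3
RRRB: Left { -3 }, Right { -2 -1 0 } gives simplest -5/2
RRRBB: Left { -3 -5/2 }, Right { -2 -1 0 } gives simplest -9/4
RRRBBR: Left { -3 -5/2 }, Right { -9/4 -2 -1 0 } gives simplest -19/8
RRRBBRB: Left { -3 -5/2 -19/8 }, Right { -9/4 -2 -1 0 } gives simplest -37/16
RRRBBRBR: Left { -3 -5/2 -19/8 }, Right { -37/16 -9/4 -2 -1 0 } gives simplest -75/32
RRRBBRBRR: Left { -3 -5/2 -19/8 }, Right { -75/32 -37/16 -9/4 -2 -1 0 } gives simplest -151/64
RRRBBRBRRR: Left { -3 -5/2 -19/8 }, Right { -151/64 -75/32 -37/16 -9/4 -2 -1 0 } gives simplest -303/128
RRRBBRBRRRB: Left { -3 -5/2 -19/8 -303/128 }, Right { -151/64 -75/32 -37/16 -9/4 -2 -1 0 } gives simplest -605/256
RRRBBRBRRRBB: Left { -3 -5/2 -19/8 -303/128 -605/256 }, Right { -151/64 -75/32 -37/16 -9/4 -2 -1 0 } gives simplest -1209/512
RRRBBRBRRRBBB: Left { -3 -5/2 -19/8 -303/128 -605/256 -1209/512 }, Right { -151/64 -75/32 -37/16 -9/4 -2 -1 0 } gives simplest -2417/1024

-2417/1024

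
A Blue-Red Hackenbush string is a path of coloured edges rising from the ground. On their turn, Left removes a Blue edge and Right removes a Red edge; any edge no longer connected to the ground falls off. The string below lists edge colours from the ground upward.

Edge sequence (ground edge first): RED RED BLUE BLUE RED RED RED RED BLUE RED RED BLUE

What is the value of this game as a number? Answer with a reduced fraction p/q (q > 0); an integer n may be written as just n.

-1517/1024

Build value(s[:k]) for k = 1..12, string s = RED RED BLUE BLUE RED RED RED RED BLUE RED RED BLUE.
value_1 [R]  L=[]  R=[0]  gives -1
value_2 [RR]  L=[]  R=[-1, 0]  gives -2
value_3 [RRB]  L=[-2]  R=[-1, 0]  gives -3/2
value_4 [RRBB]  L=[-2, -3/2]  R=[-1, 0]  gives -5/4
value_5 [RRBBR]  L=[-2, -3/2]  R=[-5/4, -1, 0]  gives -11/8
value_6 [RRBBRR]  L=[-2, -3/2]  R=[-11/8, -5/4, -1, 0]  gives -23/16
value_7 [RRBBRRR]  L=[-2, -3/2]  R=[-23/16, -11/8, -5/4, -1, 0]  gives -47/32
value_8 [RRBBRRRR]  L=[-2, -3/2]  R=[-47/32, -23/16, -11/8, -5/4, -1, 0]  gives -95/64
value_9 [RRBBRRRRB]  L=[-2, -3/2, -95/64]  R=[-47/32, -23/16, -11/8, -5/4, -1, 0]  gives -189/128
value_10 [RRBBRRRRBR]  L=[-2, -3/2, -95/64]  R=[-189/128, -47/32, -23/16, -11/8, -5/4, -1, 0]  gives -379/256
value_11 [RRBBRRRRBRR]  L=[-2, -3/2, -95/64]  R=[-379/256, -189/128, -47/32, -23/16, -11/8, -5/4, -1, 0]  gives -759/512
value_12 [RRBBRRRRBRRB]  L=[-2, -3/2, -95/64, -759/512]  R=[-379/256, -189/128, -47/32, -23/16, -11/8, -5/4, -1, 0]  gives -1517/1024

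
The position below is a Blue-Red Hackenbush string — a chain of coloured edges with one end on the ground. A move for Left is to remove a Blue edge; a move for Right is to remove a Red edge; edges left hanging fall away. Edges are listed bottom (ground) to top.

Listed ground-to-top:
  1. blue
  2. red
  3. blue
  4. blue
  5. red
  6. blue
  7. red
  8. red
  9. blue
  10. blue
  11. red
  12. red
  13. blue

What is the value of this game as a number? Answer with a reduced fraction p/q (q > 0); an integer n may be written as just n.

3379/4096

Prefix values for blue red blue blue red blue red red blue blue red red blue via {L|R} + simplicity:
value_1 [b]  L=[0]  R=[∅]  — 1
value_2 [br]  L=[0]  R=[1]  — 1/2
value_3 [brb]  L=[0, 1/2]  R=[1]  — 3/4
value_4 [brbb]  L=[0, 1/2, 3/4]  R=[1]  — 7/8
value_5 [brbbr]  L=[0, 1/2, 3/4]  R=[7/8, 1]  — 13/16
value_6 [brbbrb]  L=[0, 1/2, 3/4, 13/16]  R=[7/8, 1]  — 27/32
value_7 [brbbrbr]  L=[0, 1/2, 3/4, 13/16]  R=[27/32, 7/8, 1]  — 53/64
value_8 [brbbrbrr]  L=[0, 1/2, 3/4, 13/16]  R=[53/64, 27/32, 7/8, 1]  — 105/128
value_9 [brbbrbrrb]  L=[0, 1/2, 3/4, 13/16, 105/128]  R=[53/64, 27/32, 7/8, 1]  — 211/256
value_10 [brbbrbrrbb]  L=[0, 1/2, 3/4, 13/16, 105/128, 211/256]  R=[53/64, 27/32, 7/8, 1]  — 423/512
value_11 [brbbrbrrbbr]  L=[0, 1/2, 3/4, 13/16, 105/128, 211/256]  R=[423/512, 53/64, 27/32, 7/8, 1]  — 845/1024
value_12 [brbbrbrrbbrr]  L=[0, 1/2, 3/4, 13/16, 105/128, 211/256]  R=[845/1024, 423/512, 53/64, 27/32, 7/8, 1]  — 1689/2048
value_13 [brbbrbrrbbrrb]  L=[0, 1/2, 3/4, 13/16, 105/128, 211/256, 1689/2048]  R=[845/1024, 423/512, 53/64, 27/32, 7/8, 1]  — 3379/4096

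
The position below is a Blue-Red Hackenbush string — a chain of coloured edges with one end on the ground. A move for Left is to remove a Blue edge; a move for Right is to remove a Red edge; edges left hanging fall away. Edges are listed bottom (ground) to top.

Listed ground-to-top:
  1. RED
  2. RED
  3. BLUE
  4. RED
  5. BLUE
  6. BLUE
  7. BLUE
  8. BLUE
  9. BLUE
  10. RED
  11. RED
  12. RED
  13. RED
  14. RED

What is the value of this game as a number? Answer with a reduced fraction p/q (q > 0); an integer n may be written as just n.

-6207/4096

G_1 [R]  L=[none]  R=[0]  = -1
G_2 [RR]  L=[none]  R=[-1,0]  = -2
G_3 [RRB]  L=[-2]  R=[-1,0]  = -3/2
G_4 [RRBR]  L=[-2]  R=[-3/2,-1,0]  = -7/4
G_5 [RRBRB]  L=[-2,-7/4]  R=[-3/2,-1,0]  = -13/8
G_6 [RRBRBB]  L=[-2,-7/4,-13/8]  R=[-3/2,-1,0]  = -25/16
G_7 [RRBRBBB]  L=[-2,-7/4,-13/8,-25/16]  R=[-3/2,-1,0]  = -49/32
G_8 [RRBRBBBB]  L=[-2,-7/4,-13/8,-25/16,-49/32]  R=[-3/2,-1,0]  = -97/64
G_9 [RRBRBBBBB]  L=[-2,-7/4,-13/8,-25/16,-49/32,-97/64]  R=[-3/2,-1,0]  = -193/128
G_10 [RRBRBBBBBR]  L=[-2,-7/4,-13/8,-25/16,-49/32,-97/64]  R=[-193/128,-3/2,-1,0]  = -387/256
G_11 [RRBRBBBBBRR]  L=[-2,-7/4,-13/8,-25/16,-49/32,-97/64]  R=[-387/256,-193/128,-3/2,-1,0]  = -775/512
G_12 [RRBRBBBBBRRR]  L=[-2,-7/4,-13/8,-25/16,-49/32,-97/64]  R=[-775/512,-387/256,-193/128,-3/2,-1,0]  = -1551/1024
G_13 [RRBRBBBBBRRRR]  L=[-2,-7/4,-13/8,-25/16,-49/32,-97/64]  R=[-1551/1024,-775/512,-387/256,-193/128,-3/2,-1,0]  = -3103/2048
G_14 [RRBRBBBBBRRRRR]  L=[-2,-7/4,-13/8,-25/16,-49/32,-97/64]  R=[-3103/2048,-1551/1024,-775/512,-387/256,-193/128,-3/2,-1,0]  = -6207/4096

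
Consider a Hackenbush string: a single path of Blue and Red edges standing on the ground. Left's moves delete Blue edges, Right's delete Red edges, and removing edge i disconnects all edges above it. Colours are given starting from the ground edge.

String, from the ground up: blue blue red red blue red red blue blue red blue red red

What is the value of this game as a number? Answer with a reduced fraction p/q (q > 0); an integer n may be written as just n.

2665/2048

Prefix values for blue blue red red blue red red blue blue red blue red red via {L|R} + simplicity:
val(b) = { 0 |  } => 1
val(bb) = { 0 1 |  } => 2
val(bbr) = { 0 1 | 2 } => 3/2
val(bbrr) = { 0 1 | 3/2 2 } => 5/4
val(bbrrb) = { 0 1 5/4 | 3/2 2 } => 11/8
val(bbrrbr) = { 0 1 5/4 | 11/8 3/2 2 } => 21/16
val(bbrrbrr) = { 0 1 5/4 | 21/16 11/8 3/2 2 } => 41/32
val(bbrrbrrb) = { 0 1 5/4 41/32 | 21/16 11/8 3/2 2 } => 83/64
val(bbrrbrrbb) = { 0 1 5/4 41/32 83/64 | 21/16 11/8 3/2 2 } => 167/128
val(bbrrbrrbbr) = { 0 1 5/4 41/32 83/64 | 167/128 21/16 11/8 3/2 2 } => 333/256
val(bbrrbrrbbrb) = { 0 1 5/4 41/32 83/64 333/256 | 167/128 21/16 11/8 3/2 2 } => 667/512
val(bbrrbrrbbrbr) = { 0 1 5/4 41/32 83/64 333/256 | 667/512 167/128 21/16 11/8 3/2 2 } => 1333/1024
val(bbrrbrrbbrbrr) = { 0 1 5/4 41/32 83/64 333/256 | 1333/1024 667/512 167/128 21/16 11/8 3/2 2 } => 2665/2048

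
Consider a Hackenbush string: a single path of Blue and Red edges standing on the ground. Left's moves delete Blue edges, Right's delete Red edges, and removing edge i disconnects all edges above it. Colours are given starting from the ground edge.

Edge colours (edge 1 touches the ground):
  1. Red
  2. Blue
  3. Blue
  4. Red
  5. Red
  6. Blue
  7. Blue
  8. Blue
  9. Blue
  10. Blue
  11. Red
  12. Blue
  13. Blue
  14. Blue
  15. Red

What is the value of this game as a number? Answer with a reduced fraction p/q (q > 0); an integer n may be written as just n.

-6179/16384

step 1: add Red to get R; options L={  } R={ 0 } -> -1
step 2: add Blue to get RB; options L={ -1 } R={ 0 } -> -1/2
step 3: add Blue to get RBB; options L={ -1, -1/2 } R={ 0 } -> -1/4
step 4: add Red to get RBBR; options L={ -1, -1/2 } R={ -1/4, 0 } -> -3/8
step 5: add Red to get RBBRR; options L={ -1, -1/2 } R={ -3/8, -1/4, 0 } -> -7/16
step 6: add Blue to get RBBRRB; options L={ -1, -1/2, -7/16 } R={ -3/8, -1/4, 0 } -> -13/32
step 7: add Blue to get RBBRRBB; options L={ -1, -1/2, -7/16, -13/32 } R={ -3/8, -1/4, 0 } -> -25/64
step 8: add Blue to get RBBRRBBB; options L={ -1, -1/2, -7/16, -13/32, -25/64 } R={ -3/8, -1/4, 0 } -> -49/128
step 9: add Blue to get RBBRRBBBB; options L={ -1, -1/2, -7/16, -13/32, -25/64, -49/128 } R={ -3/8, -1/4, 0 } -> -97/256
step 10: add Blue to get RBBRRBBBBB; options L={ -1, -1/2, -7/16, -13/32, -25/64, -49/128, -97/256 } R={ -3/8, -1/4, 0 } -> -193/512
step 11: add Red to get RBBRRBBBBBR; options L={ -1, -1/2, -7/16, -13/32, -25/64, -49/128, -97/256 } R={ -193/512, -3/8, -1/4, 0 } -> -387/1024
step 12: add Blue to get RBBRRBBBBBRB; options L={ -1, -1/2, -7/16, -13/32, -25/64, -49/128, -97/256, -387/1024 } R={ -193/512, -3/8, -1/4, 0 } -> -773/2048
step 13: add Blue to get RBBRRBBBBBRBB; options L={ -1, -1/2, -7/16, -13/32, -25/64, -49/128, -97/256, -387/1024, -773/2048 } R={ -193/512, -3/8, -1/4, 0 } -> -1545/4096
step 14: add Blue to get RBBRRBBBBBRBBB; options L={ -1, -1/2, -7/16, -13/32, -25/64, -49/128, -97/256, -387/1024, -773/2048, -1545/4096 } R={ -193/512, -3/8, -1/4, 0 } -> -3089/8192
step 15: add Red to get RBBRRBBBBBRBBBR; options L={ -1, -1/2, -7/16, -13/32, -25/64, -49/128, -97/256, -387/1024, -773/2048, -1545/4096 } R={ -3089/8192, -193/512, -3/8, -1/4, 0 } -> -6179/16384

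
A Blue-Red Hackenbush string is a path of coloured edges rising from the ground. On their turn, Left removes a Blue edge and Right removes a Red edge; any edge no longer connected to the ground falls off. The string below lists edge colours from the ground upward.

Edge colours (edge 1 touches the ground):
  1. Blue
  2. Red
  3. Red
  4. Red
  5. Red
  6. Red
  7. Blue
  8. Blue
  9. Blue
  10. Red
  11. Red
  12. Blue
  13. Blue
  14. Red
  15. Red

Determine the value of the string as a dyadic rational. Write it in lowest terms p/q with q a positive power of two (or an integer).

921/16384

1 of 15 · B · max L 0 · min R +∞ so 1
2 of 15 · BR · max L 0 · min R 1 so 1/2
3 of 15 · BRR · max L 0 · min R 1/2 so 1/4
4 of 15 · BRRR · max L 0 · min R 1/4 so 1/8
5 of 15 · BRRRR · max L 0 · min R 1/8 so 1/16
6 of 15 · BRRRRR · max L 0 · min R 1/16 so 1/32
7 of 15 · BRRRRRB · max L 1/32 · min R 1/16 so 3/64
8 of 15 · BRRRRRBB · max L 3/64 · min R 1/16 so 7/128
9 of 15 · BRRRRRBBB · max L 7/128 · min R 1/16 so 15/256
10 of 15 · BRRRRRBBBR · max L 7/128 · min R 15/256 so 29/512
11 of 15 · BRRRRRBBBRR · max L 7/128 · min R 29/512 so 57/1024
12 of 15 · BRRRRRBBBRRB · max L 57/1024 · min R 29/512 so 115/2048
13 of 15 · BRRRRRBBBRRBB · max L 115/2048 · min R 29/512 so 231/4096
14 of 15 · BRRRRRBBBRRBBR · max L 115/2048 · min R 231/4096 so 461/8192
15 of 15 · BRRRRRBBBRRBBRR · max L 115/2048 · min R 461/8192 so 921/16384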